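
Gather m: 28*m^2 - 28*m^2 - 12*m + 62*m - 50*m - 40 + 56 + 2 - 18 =0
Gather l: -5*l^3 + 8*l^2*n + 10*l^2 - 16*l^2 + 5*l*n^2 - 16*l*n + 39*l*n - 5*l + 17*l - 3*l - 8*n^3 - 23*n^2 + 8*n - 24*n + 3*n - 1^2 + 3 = -5*l^3 + l^2*(8*n - 6) + l*(5*n^2 + 23*n + 9) - 8*n^3 - 23*n^2 - 13*n + 2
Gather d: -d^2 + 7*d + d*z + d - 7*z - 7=-d^2 + d*(z + 8) - 7*z - 7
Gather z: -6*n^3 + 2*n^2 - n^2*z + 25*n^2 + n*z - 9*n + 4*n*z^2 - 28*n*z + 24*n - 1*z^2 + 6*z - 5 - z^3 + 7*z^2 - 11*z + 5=-6*n^3 + 27*n^2 + 15*n - z^3 + z^2*(4*n + 6) + z*(-n^2 - 27*n - 5)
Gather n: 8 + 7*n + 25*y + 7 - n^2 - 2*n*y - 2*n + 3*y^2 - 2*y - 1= -n^2 + n*(5 - 2*y) + 3*y^2 + 23*y + 14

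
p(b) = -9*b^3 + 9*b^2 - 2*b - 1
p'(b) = -27*b^2 + 18*b - 2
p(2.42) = -80.68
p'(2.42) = -116.56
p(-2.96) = 317.18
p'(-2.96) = -291.84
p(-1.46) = 49.11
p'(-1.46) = -85.83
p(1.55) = -15.99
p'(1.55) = -38.97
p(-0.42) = 2.09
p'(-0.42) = -14.32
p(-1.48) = 50.85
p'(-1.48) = -87.78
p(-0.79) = 10.63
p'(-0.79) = -33.07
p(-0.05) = -0.88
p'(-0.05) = -2.97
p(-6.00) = 2279.00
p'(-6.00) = -1082.00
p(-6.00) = 2279.00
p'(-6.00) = -1082.00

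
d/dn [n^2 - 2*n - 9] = 2*n - 2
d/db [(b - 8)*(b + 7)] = 2*b - 1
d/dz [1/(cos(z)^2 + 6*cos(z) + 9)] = 2*sin(z)/(cos(z) + 3)^3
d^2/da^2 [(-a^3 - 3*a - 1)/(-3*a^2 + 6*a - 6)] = 2*(5*a^3 - 9*a^2 - 12*a + 14)/(3*(a^6 - 6*a^5 + 18*a^4 - 32*a^3 + 36*a^2 - 24*a + 8))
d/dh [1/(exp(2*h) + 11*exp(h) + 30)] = (-2*exp(h) - 11)*exp(h)/(exp(2*h) + 11*exp(h) + 30)^2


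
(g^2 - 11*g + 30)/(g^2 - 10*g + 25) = (g - 6)/(g - 5)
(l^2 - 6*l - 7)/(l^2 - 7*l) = (l + 1)/l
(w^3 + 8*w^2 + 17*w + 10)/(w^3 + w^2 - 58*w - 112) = (w^2 + 6*w + 5)/(w^2 - w - 56)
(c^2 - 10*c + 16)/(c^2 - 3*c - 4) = (-c^2 + 10*c - 16)/(-c^2 + 3*c + 4)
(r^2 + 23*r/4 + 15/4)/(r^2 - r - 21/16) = 4*(r + 5)/(4*r - 7)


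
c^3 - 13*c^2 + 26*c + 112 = (c - 8)*(c - 7)*(c + 2)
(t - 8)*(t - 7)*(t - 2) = t^3 - 17*t^2 + 86*t - 112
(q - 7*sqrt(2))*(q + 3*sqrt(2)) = q^2 - 4*sqrt(2)*q - 42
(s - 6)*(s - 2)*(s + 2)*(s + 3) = s^4 - 3*s^3 - 22*s^2 + 12*s + 72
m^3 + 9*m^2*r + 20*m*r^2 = m*(m + 4*r)*(m + 5*r)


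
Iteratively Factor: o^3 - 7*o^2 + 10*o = (o)*(o^2 - 7*o + 10) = o*(o - 5)*(o - 2)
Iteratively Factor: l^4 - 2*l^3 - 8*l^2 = (l)*(l^3 - 2*l^2 - 8*l) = l*(l - 4)*(l^2 + 2*l) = l*(l - 4)*(l + 2)*(l)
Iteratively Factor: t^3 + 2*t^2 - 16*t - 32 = (t + 2)*(t^2 - 16) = (t - 4)*(t + 2)*(t + 4)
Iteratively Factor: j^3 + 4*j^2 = (j + 4)*(j^2) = j*(j + 4)*(j)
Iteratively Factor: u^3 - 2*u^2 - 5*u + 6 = (u + 2)*(u^2 - 4*u + 3) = (u - 1)*(u + 2)*(u - 3)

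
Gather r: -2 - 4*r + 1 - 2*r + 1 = -6*r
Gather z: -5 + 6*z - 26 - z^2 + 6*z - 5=-z^2 + 12*z - 36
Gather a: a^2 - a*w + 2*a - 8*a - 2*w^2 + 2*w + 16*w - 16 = a^2 + a*(-w - 6) - 2*w^2 + 18*w - 16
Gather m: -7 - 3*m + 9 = 2 - 3*m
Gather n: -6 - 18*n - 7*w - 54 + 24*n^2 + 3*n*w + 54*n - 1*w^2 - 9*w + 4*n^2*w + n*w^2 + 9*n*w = n^2*(4*w + 24) + n*(w^2 + 12*w + 36) - w^2 - 16*w - 60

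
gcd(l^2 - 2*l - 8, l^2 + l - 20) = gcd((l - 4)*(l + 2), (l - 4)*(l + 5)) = l - 4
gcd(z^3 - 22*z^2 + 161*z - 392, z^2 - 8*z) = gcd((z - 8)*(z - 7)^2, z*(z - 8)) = z - 8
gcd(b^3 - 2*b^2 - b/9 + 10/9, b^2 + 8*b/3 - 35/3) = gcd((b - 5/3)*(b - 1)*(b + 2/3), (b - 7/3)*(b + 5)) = 1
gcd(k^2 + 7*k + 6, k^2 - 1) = k + 1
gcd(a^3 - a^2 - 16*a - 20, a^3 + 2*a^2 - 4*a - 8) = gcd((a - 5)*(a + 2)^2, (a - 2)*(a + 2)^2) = a^2 + 4*a + 4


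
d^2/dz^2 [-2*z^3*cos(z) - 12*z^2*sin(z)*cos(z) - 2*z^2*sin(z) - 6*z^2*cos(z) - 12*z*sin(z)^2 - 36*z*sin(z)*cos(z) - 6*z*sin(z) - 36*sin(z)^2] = 2*z^3*cos(z) + 14*z^2*sin(z) + 24*z^2*sin(2*z) + 6*z^2*cos(z) + 30*z*sin(z) - 20*z*cos(z) - 72*sqrt(2)*z*cos(2*z + pi/4) - 4*sin(z) - 36*sin(2*z) - 24*cos(z) - 144*cos(2*z)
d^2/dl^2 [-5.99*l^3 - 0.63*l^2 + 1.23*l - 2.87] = -35.94*l - 1.26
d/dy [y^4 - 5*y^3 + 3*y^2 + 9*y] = 4*y^3 - 15*y^2 + 6*y + 9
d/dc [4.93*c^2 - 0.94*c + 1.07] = 9.86*c - 0.94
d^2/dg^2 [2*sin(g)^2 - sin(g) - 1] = sin(g) + 4*cos(2*g)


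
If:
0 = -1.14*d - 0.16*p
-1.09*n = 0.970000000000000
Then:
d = -0.140350877192982*p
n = -0.89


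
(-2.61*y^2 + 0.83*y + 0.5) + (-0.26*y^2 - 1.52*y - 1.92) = -2.87*y^2 - 0.69*y - 1.42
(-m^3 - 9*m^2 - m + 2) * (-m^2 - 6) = m^5 + 9*m^4 + 7*m^3 + 52*m^2 + 6*m - 12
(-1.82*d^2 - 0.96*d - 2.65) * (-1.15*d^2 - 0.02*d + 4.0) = 2.093*d^4 + 1.1404*d^3 - 4.2133*d^2 - 3.787*d - 10.6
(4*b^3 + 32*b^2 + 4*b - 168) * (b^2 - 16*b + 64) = 4*b^5 - 32*b^4 - 252*b^3 + 1816*b^2 + 2944*b - 10752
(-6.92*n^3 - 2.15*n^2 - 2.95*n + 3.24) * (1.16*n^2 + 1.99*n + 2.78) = -8.0272*n^5 - 16.2648*n^4 - 26.9381*n^3 - 8.0891*n^2 - 1.7534*n + 9.0072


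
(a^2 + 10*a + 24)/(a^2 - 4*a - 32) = (a + 6)/(a - 8)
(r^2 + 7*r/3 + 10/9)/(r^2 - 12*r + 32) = (9*r^2 + 21*r + 10)/(9*(r^2 - 12*r + 32))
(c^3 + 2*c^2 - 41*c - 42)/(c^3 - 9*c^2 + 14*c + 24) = (c + 7)/(c - 4)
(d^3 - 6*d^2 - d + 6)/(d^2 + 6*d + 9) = (d^3 - 6*d^2 - d + 6)/(d^2 + 6*d + 9)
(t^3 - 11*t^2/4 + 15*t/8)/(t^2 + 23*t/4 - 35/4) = t*(2*t - 3)/(2*(t + 7))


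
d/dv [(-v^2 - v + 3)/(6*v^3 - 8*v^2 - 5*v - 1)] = (6*v^4 + 12*v^3 - 57*v^2 + 50*v + 16)/(36*v^6 - 96*v^5 + 4*v^4 + 68*v^3 + 41*v^2 + 10*v + 1)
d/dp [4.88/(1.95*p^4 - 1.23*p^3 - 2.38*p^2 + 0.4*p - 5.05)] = (-38.064*p^3 + 18.0072*p^2 + 23.2288*p - 1.952)/(-1.95*p^4 + 1.23*p^3 + 2.38*p^2 - 0.4*p + 5.05)^2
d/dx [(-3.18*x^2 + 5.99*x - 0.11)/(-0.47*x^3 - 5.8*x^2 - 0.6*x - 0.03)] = (-1.4946*x^4 + 5.6306*x^3 + 36.4949*x^2 - 1.0852*x - 0.2457)/(0.2209*x^6 + 5.452*x^5 + 34.204*x^4 + 6.9882*x^3 + 0.708*x^2 + 0.036*x + 0.0009)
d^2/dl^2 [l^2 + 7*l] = 2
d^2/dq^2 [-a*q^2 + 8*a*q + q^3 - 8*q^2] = -2*a + 6*q - 16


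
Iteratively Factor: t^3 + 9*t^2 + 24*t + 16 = (t + 4)*(t^2 + 5*t + 4) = (t + 4)^2*(t + 1)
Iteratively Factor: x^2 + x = (x)*(x + 1)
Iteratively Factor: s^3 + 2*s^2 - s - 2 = (s + 1)*(s^2 + s - 2) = (s + 1)*(s + 2)*(s - 1)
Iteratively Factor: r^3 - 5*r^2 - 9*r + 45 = (r - 5)*(r^2 - 9) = (r - 5)*(r - 3)*(r + 3)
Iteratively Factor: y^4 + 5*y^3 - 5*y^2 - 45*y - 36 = (y + 1)*(y^3 + 4*y^2 - 9*y - 36) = (y - 3)*(y + 1)*(y^2 + 7*y + 12) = (y - 3)*(y + 1)*(y + 4)*(y + 3)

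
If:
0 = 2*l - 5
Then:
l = 5/2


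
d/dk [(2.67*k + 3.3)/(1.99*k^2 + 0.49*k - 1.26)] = (5.3133*k^2 + 1.3083*k - (2.67*k + 3.3)*(3.98*k + 0.49) - 3.3642)/(1.99*k^2 + 0.49*k - 1.26)^2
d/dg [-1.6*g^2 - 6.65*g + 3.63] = -3.2*g - 6.65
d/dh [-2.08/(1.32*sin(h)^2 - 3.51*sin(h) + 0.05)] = (5.4912*sin(h) - 7.3008)*cos(h)/(1.32*sin(h)^2 - 3.51*sin(h) + 0.05)^2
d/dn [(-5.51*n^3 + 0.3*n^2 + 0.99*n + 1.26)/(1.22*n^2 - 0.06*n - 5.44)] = (-6.7222*n^4 + 0.6612*n^3 + 88.6974*n^2 - 6.3384*n - 5.31)/(1.4884*n^4 - 0.1464*n^3 - 13.27*n^2 + 0.6528*n + 29.5936)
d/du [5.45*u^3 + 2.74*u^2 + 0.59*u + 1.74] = 16.35*u^2 + 5.48*u + 0.59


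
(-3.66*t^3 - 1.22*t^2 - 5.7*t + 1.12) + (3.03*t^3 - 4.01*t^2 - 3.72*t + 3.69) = -0.63*t^3 - 5.23*t^2 - 9.42*t + 4.81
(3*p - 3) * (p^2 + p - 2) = 3*p^3 - 9*p + 6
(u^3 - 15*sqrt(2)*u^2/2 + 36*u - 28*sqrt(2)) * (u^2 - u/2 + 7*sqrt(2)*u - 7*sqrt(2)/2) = u^5 - sqrt(2)*u^4/2 - u^4/2 - 69*u^3 + sqrt(2)*u^3/4 + 69*u^2/2 + 224*sqrt(2)*u^2 - 392*u - 112*sqrt(2)*u + 196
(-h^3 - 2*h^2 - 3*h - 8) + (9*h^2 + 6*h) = -h^3 + 7*h^2 + 3*h - 8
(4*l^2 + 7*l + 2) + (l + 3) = 4*l^2 + 8*l + 5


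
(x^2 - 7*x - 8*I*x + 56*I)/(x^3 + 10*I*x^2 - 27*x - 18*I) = (x^2 - 7*x - 8*I*x + 56*I)/(x^3 + 10*I*x^2 - 27*x - 18*I)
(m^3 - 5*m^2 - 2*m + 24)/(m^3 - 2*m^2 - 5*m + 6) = (m - 4)/(m - 1)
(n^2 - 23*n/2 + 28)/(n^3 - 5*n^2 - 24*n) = (n - 7/2)/(n*(n + 3))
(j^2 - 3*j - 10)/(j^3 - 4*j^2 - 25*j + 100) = (j + 2)/(j^2 + j - 20)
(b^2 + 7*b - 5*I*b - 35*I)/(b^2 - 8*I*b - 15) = (b + 7)/(b - 3*I)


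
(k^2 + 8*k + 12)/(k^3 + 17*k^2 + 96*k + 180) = (k + 2)/(k^2 + 11*k + 30)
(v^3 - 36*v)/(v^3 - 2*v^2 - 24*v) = (v + 6)/(v + 4)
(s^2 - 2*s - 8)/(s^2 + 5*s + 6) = (s - 4)/(s + 3)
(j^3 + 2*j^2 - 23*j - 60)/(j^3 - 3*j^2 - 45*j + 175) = (j^2 + 7*j + 12)/(j^2 + 2*j - 35)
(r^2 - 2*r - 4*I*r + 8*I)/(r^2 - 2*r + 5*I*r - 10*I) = (r - 4*I)/(r + 5*I)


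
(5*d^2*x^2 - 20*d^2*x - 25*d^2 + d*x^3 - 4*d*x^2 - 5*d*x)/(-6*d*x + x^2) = d*(-5*d*x^2 + 20*d*x + 25*d - x^3 + 4*x^2 + 5*x)/(x*(6*d - x))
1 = 1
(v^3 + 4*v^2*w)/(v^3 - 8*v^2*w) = (v + 4*w)/(v - 8*w)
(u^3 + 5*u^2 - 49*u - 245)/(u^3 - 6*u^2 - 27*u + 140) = (u + 7)/(u - 4)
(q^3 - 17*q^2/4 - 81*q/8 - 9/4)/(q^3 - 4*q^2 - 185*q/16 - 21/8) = 2*(2*q + 3)/(4*q + 7)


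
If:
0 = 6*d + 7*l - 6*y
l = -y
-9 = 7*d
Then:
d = -9/7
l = 54/91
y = -54/91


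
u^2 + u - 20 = (u - 4)*(u + 5)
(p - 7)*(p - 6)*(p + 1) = p^3 - 12*p^2 + 29*p + 42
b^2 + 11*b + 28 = (b + 4)*(b + 7)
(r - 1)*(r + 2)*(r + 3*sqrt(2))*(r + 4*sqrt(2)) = r^4 + r^3 + 7*sqrt(2)*r^3 + 7*sqrt(2)*r^2 + 22*r^2 - 14*sqrt(2)*r + 24*r - 48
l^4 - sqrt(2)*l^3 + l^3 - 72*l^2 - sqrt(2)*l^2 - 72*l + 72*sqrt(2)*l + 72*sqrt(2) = (l + 1)*(l - 6*sqrt(2))*(l - sqrt(2))*(l + 6*sqrt(2))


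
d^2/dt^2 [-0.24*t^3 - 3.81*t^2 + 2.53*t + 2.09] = -1.44*t - 7.62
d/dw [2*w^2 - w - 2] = 4*w - 1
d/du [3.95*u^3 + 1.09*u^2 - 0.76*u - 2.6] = 11.85*u^2 + 2.18*u - 0.76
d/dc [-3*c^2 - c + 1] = -6*c - 1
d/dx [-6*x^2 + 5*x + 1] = 5 - 12*x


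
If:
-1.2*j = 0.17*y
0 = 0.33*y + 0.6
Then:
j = 0.26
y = -1.82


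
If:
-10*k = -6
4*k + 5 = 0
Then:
No Solution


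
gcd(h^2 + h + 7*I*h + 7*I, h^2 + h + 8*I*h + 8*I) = h + 1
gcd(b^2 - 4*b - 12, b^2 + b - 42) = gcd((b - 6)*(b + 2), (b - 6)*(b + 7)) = b - 6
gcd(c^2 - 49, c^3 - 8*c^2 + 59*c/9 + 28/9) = c - 7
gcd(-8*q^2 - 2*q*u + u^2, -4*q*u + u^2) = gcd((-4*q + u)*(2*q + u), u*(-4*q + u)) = 4*q - u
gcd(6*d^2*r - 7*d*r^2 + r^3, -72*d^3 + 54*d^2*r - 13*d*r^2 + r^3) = -6*d + r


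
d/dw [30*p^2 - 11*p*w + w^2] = -11*p + 2*w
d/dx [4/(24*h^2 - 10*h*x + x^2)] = 8*(5*h - x)/(24*h^2 - 10*h*x + x^2)^2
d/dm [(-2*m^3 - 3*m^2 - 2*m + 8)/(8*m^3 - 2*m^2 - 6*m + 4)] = (14*m^4 + 28*m^3 - 101*m^2 + 4*m + 20)/(2*(16*m^6 - 8*m^5 - 23*m^4 + 22*m^3 + 5*m^2 - 12*m + 4))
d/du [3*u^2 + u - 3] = 6*u + 1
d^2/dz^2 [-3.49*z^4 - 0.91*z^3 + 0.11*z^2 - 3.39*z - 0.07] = -41.88*z^2 - 5.46*z + 0.22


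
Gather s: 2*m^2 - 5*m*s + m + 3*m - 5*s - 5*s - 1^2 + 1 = 2*m^2 + 4*m + s*(-5*m - 10)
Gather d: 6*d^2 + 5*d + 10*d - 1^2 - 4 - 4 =6*d^2 + 15*d - 9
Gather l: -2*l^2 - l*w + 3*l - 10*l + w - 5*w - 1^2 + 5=-2*l^2 + l*(-w - 7) - 4*w + 4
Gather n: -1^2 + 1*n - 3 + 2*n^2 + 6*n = 2*n^2 + 7*n - 4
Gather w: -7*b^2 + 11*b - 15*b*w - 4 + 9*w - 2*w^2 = -7*b^2 + 11*b - 2*w^2 + w*(9 - 15*b) - 4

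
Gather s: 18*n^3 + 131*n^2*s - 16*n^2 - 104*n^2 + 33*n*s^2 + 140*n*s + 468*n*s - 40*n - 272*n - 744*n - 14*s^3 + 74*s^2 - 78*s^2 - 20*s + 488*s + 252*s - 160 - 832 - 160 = 18*n^3 - 120*n^2 - 1056*n - 14*s^3 + s^2*(33*n - 4) + s*(131*n^2 + 608*n + 720) - 1152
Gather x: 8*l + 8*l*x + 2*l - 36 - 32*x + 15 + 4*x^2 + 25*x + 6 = 10*l + 4*x^2 + x*(8*l - 7) - 15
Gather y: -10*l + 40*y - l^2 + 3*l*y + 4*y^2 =-l^2 - 10*l + 4*y^2 + y*(3*l + 40)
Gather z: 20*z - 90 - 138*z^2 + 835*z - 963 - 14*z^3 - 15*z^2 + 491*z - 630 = -14*z^3 - 153*z^2 + 1346*z - 1683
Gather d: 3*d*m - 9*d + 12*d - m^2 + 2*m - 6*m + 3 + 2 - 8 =d*(3*m + 3) - m^2 - 4*m - 3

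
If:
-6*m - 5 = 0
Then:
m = -5/6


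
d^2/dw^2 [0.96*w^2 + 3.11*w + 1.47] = 1.92000000000000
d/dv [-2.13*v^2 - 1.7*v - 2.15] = -4.26*v - 1.7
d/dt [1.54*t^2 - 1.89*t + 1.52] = 3.08*t - 1.89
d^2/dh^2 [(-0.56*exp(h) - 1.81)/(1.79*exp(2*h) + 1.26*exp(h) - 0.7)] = (-1.794296*exp(4*h) - 21.93466*exp(3*h) - 16.456902*exp(2*h) - 12.439196*exp(h) - 1.87082)*exp(h)/(5.735339*exp(6*h) + 12.111498*exp(5*h) + 1.796802*exp(4*h) - 7.472304*exp(3*h) - 0.70266*exp(2*h) + 1.8522*exp(h) - 0.343)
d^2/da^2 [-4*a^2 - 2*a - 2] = -8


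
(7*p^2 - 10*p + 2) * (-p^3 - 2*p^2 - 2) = -7*p^5 - 4*p^4 + 18*p^3 - 18*p^2 + 20*p - 4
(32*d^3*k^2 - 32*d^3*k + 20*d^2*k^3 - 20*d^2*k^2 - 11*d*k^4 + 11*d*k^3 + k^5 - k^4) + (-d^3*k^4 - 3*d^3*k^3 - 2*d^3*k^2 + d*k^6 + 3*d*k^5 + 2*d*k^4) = -d^3*k^4 - 3*d^3*k^3 + 30*d^3*k^2 - 32*d^3*k + 20*d^2*k^3 - 20*d^2*k^2 + d*k^6 + 3*d*k^5 - 9*d*k^4 + 11*d*k^3 + k^5 - k^4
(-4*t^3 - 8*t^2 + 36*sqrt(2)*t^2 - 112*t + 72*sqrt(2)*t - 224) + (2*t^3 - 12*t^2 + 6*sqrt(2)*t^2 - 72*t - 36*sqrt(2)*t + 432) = -2*t^3 - 20*t^2 + 42*sqrt(2)*t^2 - 184*t + 36*sqrt(2)*t + 208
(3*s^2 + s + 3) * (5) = 15*s^2 + 5*s + 15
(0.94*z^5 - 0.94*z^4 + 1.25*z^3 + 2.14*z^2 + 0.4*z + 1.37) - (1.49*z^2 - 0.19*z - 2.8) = 0.94*z^5 - 0.94*z^4 + 1.25*z^3 + 0.65*z^2 + 0.59*z + 4.17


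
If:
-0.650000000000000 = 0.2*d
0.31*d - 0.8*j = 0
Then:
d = -3.25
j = -1.26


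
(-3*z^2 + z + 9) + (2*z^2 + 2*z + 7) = -z^2 + 3*z + 16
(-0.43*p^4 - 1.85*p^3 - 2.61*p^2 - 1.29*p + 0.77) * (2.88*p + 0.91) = -1.2384*p^5 - 5.7193*p^4 - 9.2003*p^3 - 6.0903*p^2 + 1.0437*p + 0.7007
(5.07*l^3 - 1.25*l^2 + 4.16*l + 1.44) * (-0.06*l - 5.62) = -0.3042*l^4 - 28.4184*l^3 + 6.7754*l^2 - 23.4656*l - 8.0928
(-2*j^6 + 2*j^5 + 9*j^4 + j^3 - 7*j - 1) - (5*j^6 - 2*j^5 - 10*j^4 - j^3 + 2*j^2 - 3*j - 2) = -7*j^6 + 4*j^5 + 19*j^4 + 2*j^3 - 2*j^2 - 4*j + 1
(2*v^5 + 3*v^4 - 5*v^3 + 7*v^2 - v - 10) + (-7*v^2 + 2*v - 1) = 2*v^5 + 3*v^4 - 5*v^3 + v - 11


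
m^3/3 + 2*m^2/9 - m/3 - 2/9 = (m/3 + 1/3)*(m - 1)*(m + 2/3)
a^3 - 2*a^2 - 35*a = a*(a - 7)*(a + 5)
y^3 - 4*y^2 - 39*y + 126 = (y - 7)*(y - 3)*(y + 6)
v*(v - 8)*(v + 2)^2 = v^4 - 4*v^3 - 28*v^2 - 32*v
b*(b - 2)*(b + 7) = b^3 + 5*b^2 - 14*b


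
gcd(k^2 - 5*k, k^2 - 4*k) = k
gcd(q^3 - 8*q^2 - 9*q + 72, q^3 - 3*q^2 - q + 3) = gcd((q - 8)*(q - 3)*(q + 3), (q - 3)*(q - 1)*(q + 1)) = q - 3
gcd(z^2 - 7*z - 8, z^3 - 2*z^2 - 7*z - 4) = z + 1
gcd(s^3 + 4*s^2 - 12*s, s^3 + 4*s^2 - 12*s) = s^3 + 4*s^2 - 12*s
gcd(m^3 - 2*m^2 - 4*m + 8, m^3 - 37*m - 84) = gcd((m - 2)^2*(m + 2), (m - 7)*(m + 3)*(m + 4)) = 1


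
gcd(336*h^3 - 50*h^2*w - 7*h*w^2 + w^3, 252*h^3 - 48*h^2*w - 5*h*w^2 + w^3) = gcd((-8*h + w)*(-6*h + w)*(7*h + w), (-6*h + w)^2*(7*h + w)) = -42*h^2 + h*w + w^2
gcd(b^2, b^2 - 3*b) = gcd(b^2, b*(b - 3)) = b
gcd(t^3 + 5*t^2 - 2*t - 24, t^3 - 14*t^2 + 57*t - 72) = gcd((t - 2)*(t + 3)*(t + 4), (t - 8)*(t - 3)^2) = 1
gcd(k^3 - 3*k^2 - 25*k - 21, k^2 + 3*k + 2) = k + 1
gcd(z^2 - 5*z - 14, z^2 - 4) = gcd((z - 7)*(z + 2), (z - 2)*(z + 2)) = z + 2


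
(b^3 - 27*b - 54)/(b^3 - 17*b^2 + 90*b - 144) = (b^2 + 6*b + 9)/(b^2 - 11*b + 24)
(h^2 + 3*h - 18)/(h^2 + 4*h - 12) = (h - 3)/(h - 2)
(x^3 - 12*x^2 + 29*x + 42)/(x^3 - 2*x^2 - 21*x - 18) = (x - 7)/(x + 3)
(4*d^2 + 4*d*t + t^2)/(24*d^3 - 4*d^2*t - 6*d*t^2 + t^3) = (2*d + t)/(12*d^2 - 8*d*t + t^2)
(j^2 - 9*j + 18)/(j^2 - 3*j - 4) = (-j^2 + 9*j - 18)/(-j^2 + 3*j + 4)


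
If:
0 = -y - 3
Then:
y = -3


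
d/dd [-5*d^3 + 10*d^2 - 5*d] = -15*d^2 + 20*d - 5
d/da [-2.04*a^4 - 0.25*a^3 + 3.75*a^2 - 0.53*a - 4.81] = -8.16*a^3 - 0.75*a^2 + 7.5*a - 0.53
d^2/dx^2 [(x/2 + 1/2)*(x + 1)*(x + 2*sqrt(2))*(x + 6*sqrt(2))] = 6*x^2 + 6*x + 24*sqrt(2)*x + 16*sqrt(2) + 25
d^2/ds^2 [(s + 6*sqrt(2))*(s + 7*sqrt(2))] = 2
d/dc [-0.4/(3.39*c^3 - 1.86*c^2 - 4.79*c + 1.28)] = (4.068*c^2 - 1.488*c - 1.916)/(3.39*c^3 - 1.86*c^2 - 4.79*c + 1.28)^2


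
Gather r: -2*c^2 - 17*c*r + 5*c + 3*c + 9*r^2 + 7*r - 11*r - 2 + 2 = -2*c^2 + 8*c + 9*r^2 + r*(-17*c - 4)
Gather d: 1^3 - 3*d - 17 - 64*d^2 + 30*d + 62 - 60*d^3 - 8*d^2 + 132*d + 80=-60*d^3 - 72*d^2 + 159*d + 126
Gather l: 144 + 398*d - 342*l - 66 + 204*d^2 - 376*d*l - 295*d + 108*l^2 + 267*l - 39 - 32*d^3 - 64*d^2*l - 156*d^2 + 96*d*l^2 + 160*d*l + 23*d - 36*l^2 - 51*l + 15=-32*d^3 + 48*d^2 + 126*d + l^2*(96*d + 72) + l*(-64*d^2 - 216*d - 126) + 54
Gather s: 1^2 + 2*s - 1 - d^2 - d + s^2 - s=-d^2 - d + s^2 + s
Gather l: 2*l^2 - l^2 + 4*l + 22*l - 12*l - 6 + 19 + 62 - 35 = l^2 + 14*l + 40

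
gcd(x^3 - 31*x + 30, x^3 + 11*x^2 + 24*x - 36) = x^2 + 5*x - 6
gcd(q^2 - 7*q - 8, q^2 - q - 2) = q + 1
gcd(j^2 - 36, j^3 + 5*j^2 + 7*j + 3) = 1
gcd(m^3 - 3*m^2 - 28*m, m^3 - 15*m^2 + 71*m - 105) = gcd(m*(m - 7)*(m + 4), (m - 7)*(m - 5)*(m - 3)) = m - 7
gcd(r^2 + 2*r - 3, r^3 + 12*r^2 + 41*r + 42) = r + 3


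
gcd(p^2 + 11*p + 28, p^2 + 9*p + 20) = p + 4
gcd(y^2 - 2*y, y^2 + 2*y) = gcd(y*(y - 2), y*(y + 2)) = y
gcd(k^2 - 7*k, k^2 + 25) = 1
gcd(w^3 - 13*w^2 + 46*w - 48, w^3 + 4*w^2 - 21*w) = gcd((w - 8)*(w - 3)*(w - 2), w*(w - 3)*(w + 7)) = w - 3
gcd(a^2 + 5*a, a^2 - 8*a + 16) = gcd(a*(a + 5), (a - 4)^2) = 1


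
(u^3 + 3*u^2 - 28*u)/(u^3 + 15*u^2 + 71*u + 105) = u*(u - 4)/(u^2 + 8*u + 15)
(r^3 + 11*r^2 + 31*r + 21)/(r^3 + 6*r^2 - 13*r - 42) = (r^2 + 4*r + 3)/(r^2 - r - 6)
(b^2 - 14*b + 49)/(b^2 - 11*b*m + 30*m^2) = (b^2 - 14*b + 49)/(b^2 - 11*b*m + 30*m^2)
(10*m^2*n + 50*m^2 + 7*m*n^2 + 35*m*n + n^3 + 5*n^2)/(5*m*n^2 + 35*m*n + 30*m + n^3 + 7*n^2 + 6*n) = (2*m*n + 10*m + n^2 + 5*n)/(n^2 + 7*n + 6)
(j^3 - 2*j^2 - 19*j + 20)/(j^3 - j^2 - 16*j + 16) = (j - 5)/(j - 4)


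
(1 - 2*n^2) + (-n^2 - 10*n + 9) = -3*n^2 - 10*n + 10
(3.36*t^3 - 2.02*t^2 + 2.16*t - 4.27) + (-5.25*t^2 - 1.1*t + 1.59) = 3.36*t^3 - 7.27*t^2 + 1.06*t - 2.68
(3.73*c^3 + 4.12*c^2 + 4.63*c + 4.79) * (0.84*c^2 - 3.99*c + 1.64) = 3.1332*c^5 - 11.4219*c^4 - 6.4324*c^3 - 7.6933*c^2 - 11.5189*c + 7.8556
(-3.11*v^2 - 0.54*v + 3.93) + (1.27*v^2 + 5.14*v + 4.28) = -1.84*v^2 + 4.6*v + 8.21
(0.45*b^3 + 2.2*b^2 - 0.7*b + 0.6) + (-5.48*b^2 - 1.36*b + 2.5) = 0.45*b^3 - 3.28*b^2 - 2.06*b + 3.1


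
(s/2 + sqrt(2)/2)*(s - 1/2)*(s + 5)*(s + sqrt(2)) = s^4/2 + sqrt(2)*s^3 + 9*s^3/4 - s^2/4 + 9*sqrt(2)*s^2/2 - 5*sqrt(2)*s/2 + 9*s/2 - 5/2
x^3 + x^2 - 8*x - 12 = (x - 3)*(x + 2)^2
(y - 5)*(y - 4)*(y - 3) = y^3 - 12*y^2 + 47*y - 60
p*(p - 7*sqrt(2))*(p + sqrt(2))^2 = p^4 - 5*sqrt(2)*p^3 - 26*p^2 - 14*sqrt(2)*p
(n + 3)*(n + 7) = n^2 + 10*n + 21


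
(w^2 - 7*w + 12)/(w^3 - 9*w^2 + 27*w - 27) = (w - 4)/(w^2 - 6*w + 9)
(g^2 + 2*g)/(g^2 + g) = (g + 2)/(g + 1)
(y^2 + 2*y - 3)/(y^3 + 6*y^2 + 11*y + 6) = (y - 1)/(y^2 + 3*y + 2)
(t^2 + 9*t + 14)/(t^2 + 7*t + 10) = (t + 7)/(t + 5)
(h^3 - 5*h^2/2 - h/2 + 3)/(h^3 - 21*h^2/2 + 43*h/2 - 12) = (h^2 - h - 2)/(h^2 - 9*h + 8)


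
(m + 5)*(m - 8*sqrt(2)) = m^2 - 8*sqrt(2)*m + 5*m - 40*sqrt(2)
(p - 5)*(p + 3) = p^2 - 2*p - 15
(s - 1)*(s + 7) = s^2 + 6*s - 7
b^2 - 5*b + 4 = (b - 4)*(b - 1)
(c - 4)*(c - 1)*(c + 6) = c^3 + c^2 - 26*c + 24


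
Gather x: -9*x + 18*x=9*x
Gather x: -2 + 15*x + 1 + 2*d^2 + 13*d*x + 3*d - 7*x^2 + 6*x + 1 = 2*d^2 + 3*d - 7*x^2 + x*(13*d + 21)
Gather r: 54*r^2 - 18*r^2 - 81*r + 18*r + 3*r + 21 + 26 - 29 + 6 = 36*r^2 - 60*r + 24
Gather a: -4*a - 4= -4*a - 4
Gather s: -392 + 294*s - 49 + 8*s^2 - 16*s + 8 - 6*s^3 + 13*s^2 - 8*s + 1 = -6*s^3 + 21*s^2 + 270*s - 432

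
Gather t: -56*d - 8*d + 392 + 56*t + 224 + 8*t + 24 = -64*d + 64*t + 640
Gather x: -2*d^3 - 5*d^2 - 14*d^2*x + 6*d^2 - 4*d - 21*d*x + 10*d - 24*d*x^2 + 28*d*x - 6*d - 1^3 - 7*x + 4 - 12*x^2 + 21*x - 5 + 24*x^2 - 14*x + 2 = -2*d^3 + d^2 + x^2*(12 - 24*d) + x*(-14*d^2 + 7*d)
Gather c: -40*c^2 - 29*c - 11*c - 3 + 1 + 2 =-40*c^2 - 40*c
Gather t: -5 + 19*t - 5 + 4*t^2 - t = 4*t^2 + 18*t - 10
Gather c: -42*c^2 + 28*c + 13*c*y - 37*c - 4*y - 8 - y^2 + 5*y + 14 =-42*c^2 + c*(13*y - 9) - y^2 + y + 6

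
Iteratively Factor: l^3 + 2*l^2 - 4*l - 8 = (l - 2)*(l^2 + 4*l + 4) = (l - 2)*(l + 2)*(l + 2)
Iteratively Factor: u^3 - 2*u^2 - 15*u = (u - 5)*(u^2 + 3*u) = u*(u - 5)*(u + 3)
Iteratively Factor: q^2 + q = (q + 1)*(q)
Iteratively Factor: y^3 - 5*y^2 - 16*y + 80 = (y - 5)*(y^2 - 16) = (y - 5)*(y - 4)*(y + 4)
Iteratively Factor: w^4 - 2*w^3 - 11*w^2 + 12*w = (w + 3)*(w^3 - 5*w^2 + 4*w) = (w - 1)*(w + 3)*(w^2 - 4*w) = w*(w - 1)*(w + 3)*(w - 4)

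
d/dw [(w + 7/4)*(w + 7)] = 2*w + 35/4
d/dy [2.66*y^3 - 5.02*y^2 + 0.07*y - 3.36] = 7.98*y^2 - 10.04*y + 0.07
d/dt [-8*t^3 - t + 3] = -24*t^2 - 1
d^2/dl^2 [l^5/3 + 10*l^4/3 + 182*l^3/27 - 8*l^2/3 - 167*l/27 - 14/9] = 20*l^3/3 + 40*l^2 + 364*l/9 - 16/3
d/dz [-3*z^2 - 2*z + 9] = -6*z - 2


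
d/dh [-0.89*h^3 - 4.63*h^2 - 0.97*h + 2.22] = -2.67*h^2 - 9.26*h - 0.97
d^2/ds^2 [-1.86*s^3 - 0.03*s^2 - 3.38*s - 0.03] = -11.16*s - 0.06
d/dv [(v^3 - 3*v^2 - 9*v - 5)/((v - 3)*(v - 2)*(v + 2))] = 2*(5*v^3 + 18*v^2 - 51*v - 64)/(v^6 - 6*v^5 + v^4 + 48*v^3 - 56*v^2 - 96*v + 144)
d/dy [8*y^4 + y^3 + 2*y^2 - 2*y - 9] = 32*y^3 + 3*y^2 + 4*y - 2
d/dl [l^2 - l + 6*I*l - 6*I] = 2*l - 1 + 6*I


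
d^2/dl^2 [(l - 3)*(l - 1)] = 2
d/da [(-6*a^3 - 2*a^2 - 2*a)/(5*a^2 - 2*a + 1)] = 2*(-15*a^4 + 12*a^3 - 2*a^2 - 2*a - 1)/(25*a^4 - 20*a^3 + 14*a^2 - 4*a + 1)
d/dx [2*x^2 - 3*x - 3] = 4*x - 3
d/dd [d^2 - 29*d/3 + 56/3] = 2*d - 29/3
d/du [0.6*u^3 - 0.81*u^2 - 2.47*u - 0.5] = 1.8*u^2 - 1.62*u - 2.47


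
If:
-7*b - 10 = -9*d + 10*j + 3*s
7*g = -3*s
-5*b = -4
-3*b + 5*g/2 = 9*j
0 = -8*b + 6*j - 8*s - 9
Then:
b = 4/5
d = 956/915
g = 51/61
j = -21/610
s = -119/61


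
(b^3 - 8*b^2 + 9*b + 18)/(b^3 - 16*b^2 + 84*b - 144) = (b^2 - 2*b - 3)/(b^2 - 10*b + 24)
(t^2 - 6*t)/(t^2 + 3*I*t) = (t - 6)/(t + 3*I)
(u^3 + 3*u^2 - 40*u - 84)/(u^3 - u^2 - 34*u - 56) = (u^2 + u - 42)/(u^2 - 3*u - 28)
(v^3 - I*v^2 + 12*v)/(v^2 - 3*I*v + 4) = v*(v + 3*I)/(v + I)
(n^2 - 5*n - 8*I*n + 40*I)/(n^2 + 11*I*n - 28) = (n^2 - 5*n - 8*I*n + 40*I)/(n^2 + 11*I*n - 28)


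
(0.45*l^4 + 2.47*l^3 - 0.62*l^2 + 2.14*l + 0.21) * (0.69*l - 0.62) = 0.3105*l^5 + 1.4253*l^4 - 1.9592*l^3 + 1.861*l^2 - 1.1819*l - 0.1302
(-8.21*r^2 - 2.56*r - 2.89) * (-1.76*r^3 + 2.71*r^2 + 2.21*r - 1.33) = 14.4496*r^5 - 17.7435*r^4 - 19.9953*r^3 - 2.5702*r^2 - 2.9821*r + 3.8437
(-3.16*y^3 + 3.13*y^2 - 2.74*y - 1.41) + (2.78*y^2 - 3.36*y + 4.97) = -3.16*y^3 + 5.91*y^2 - 6.1*y + 3.56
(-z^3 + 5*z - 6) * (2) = -2*z^3 + 10*z - 12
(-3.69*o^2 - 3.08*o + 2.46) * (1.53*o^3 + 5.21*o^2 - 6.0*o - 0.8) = -5.6457*o^5 - 23.9373*o^4 + 9.857*o^3 + 34.2486*o^2 - 12.296*o - 1.968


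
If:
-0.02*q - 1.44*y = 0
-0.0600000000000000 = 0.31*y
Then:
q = 13.94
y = -0.19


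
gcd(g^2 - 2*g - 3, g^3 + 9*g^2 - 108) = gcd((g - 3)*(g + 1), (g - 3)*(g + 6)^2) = g - 3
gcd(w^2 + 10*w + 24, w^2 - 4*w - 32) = w + 4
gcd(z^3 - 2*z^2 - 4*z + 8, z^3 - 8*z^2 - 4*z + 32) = z^2 - 4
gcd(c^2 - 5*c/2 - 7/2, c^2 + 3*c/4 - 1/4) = c + 1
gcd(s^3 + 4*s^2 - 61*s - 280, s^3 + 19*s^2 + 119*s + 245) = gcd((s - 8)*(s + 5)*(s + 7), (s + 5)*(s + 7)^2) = s^2 + 12*s + 35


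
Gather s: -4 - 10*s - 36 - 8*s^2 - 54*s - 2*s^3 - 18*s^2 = -2*s^3 - 26*s^2 - 64*s - 40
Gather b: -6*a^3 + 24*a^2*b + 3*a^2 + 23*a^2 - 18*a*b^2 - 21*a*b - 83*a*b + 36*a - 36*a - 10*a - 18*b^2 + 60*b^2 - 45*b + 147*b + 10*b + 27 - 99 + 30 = -6*a^3 + 26*a^2 - 10*a + b^2*(42 - 18*a) + b*(24*a^2 - 104*a + 112) - 42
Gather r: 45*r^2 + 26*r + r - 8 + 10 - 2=45*r^2 + 27*r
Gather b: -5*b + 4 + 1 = 5 - 5*b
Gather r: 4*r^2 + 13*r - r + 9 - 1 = 4*r^2 + 12*r + 8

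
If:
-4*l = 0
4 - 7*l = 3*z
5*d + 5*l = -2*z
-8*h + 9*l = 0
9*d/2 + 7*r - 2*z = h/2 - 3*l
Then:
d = -8/15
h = 0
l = 0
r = 76/105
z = 4/3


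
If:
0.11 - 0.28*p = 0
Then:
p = 0.39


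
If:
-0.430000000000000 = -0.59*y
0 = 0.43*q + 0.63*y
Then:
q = -1.07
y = 0.73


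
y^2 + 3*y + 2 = (y + 1)*(y + 2)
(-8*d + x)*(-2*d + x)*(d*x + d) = 16*d^3*x + 16*d^3 - 10*d^2*x^2 - 10*d^2*x + d*x^3 + d*x^2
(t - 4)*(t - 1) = t^2 - 5*t + 4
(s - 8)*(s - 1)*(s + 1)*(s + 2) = s^4 - 6*s^3 - 17*s^2 + 6*s + 16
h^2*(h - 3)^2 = h^4 - 6*h^3 + 9*h^2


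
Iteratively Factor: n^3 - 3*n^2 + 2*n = (n)*(n^2 - 3*n + 2) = n*(n - 1)*(n - 2)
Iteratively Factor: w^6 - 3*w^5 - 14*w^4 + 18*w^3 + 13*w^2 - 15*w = (w + 1)*(w^5 - 4*w^4 - 10*w^3 + 28*w^2 - 15*w) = (w + 1)*(w + 3)*(w^4 - 7*w^3 + 11*w^2 - 5*w) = (w - 1)*(w + 1)*(w + 3)*(w^3 - 6*w^2 + 5*w) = (w - 5)*(w - 1)*(w + 1)*(w + 3)*(w^2 - w) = w*(w - 5)*(w - 1)*(w + 1)*(w + 3)*(w - 1)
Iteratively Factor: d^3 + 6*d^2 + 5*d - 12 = (d - 1)*(d^2 + 7*d + 12) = (d - 1)*(d + 4)*(d + 3)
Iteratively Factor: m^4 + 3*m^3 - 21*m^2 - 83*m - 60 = (m + 1)*(m^3 + 2*m^2 - 23*m - 60) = (m - 5)*(m + 1)*(m^2 + 7*m + 12) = (m - 5)*(m + 1)*(m + 4)*(m + 3)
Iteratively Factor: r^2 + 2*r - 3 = (r - 1)*(r + 3)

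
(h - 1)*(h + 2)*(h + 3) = h^3 + 4*h^2 + h - 6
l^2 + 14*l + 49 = (l + 7)^2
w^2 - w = w*(w - 1)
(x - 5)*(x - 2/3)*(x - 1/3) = x^3 - 6*x^2 + 47*x/9 - 10/9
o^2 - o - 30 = (o - 6)*(o + 5)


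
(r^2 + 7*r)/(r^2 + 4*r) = (r + 7)/(r + 4)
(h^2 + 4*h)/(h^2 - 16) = h/(h - 4)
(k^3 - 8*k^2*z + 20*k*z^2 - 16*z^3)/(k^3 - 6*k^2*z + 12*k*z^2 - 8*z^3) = (-k + 4*z)/(-k + 2*z)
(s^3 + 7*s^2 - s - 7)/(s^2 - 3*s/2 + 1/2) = 2*(s^2 + 8*s + 7)/(2*s - 1)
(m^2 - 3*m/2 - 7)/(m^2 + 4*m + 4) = (m - 7/2)/(m + 2)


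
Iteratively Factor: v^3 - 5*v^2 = (v)*(v^2 - 5*v) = v*(v - 5)*(v)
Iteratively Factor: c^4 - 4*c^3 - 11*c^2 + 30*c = (c + 3)*(c^3 - 7*c^2 + 10*c) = c*(c + 3)*(c^2 - 7*c + 10) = c*(c - 5)*(c + 3)*(c - 2)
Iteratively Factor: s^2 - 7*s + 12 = (s - 3)*(s - 4)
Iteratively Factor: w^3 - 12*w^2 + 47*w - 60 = (w - 3)*(w^2 - 9*w + 20) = (w - 4)*(w - 3)*(w - 5)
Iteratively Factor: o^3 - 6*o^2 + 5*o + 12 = (o - 4)*(o^2 - 2*o - 3) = (o - 4)*(o + 1)*(o - 3)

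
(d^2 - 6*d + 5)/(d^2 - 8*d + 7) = (d - 5)/(d - 7)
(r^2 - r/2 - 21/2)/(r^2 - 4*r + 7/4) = 2*(r + 3)/(2*r - 1)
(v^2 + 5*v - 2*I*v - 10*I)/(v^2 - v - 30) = (v - 2*I)/(v - 6)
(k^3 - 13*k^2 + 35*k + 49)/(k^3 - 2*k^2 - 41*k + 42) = (k^2 - 6*k - 7)/(k^2 + 5*k - 6)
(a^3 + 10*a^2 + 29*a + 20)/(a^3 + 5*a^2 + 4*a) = (a + 5)/a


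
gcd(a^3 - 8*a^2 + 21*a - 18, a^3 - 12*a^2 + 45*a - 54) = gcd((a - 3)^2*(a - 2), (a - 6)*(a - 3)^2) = a^2 - 6*a + 9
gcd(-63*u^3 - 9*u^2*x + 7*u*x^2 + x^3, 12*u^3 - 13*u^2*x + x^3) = -3*u + x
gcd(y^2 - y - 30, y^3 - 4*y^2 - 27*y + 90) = y^2 - y - 30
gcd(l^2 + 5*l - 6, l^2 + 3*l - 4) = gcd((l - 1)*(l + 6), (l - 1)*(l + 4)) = l - 1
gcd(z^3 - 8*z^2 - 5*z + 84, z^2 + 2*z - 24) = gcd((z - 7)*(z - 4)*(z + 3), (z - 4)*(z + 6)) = z - 4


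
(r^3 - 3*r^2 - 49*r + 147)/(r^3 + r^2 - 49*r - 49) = (r - 3)/(r + 1)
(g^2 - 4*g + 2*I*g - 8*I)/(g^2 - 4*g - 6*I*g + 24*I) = (g + 2*I)/(g - 6*I)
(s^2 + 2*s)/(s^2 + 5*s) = (s + 2)/(s + 5)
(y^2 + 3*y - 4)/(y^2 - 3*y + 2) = (y + 4)/(y - 2)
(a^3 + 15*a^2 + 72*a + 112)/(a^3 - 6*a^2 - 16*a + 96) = (a^2 + 11*a + 28)/(a^2 - 10*a + 24)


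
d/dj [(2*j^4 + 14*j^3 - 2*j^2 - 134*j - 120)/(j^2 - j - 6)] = 4*(j^3 + 8*j^2 + 20*j + 19)/(j^2 + 4*j + 4)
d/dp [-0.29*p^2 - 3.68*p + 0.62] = -0.58*p - 3.68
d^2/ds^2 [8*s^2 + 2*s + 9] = 16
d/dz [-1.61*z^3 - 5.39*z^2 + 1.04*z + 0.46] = -4.83*z^2 - 10.78*z + 1.04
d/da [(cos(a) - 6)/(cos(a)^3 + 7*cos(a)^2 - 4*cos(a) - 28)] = (-165*cos(a) - 11*cos(2*a) + cos(3*a) + 93)*sin(a)/(2*(cos(a)^3 + 7*cos(a)^2 - 4*cos(a) - 28)^2)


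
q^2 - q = q*(q - 1)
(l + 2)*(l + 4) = l^2 + 6*l + 8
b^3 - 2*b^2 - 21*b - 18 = (b - 6)*(b + 1)*(b + 3)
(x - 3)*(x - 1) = x^2 - 4*x + 3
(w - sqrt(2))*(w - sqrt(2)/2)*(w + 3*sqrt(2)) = w^3 + 3*sqrt(2)*w^2/2 - 8*w + 3*sqrt(2)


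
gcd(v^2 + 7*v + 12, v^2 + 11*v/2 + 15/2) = v + 3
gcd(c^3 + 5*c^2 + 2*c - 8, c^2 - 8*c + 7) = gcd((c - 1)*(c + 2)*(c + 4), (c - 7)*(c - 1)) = c - 1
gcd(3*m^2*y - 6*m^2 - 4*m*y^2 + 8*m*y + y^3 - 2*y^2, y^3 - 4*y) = y - 2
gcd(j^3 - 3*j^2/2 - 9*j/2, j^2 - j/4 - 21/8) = j + 3/2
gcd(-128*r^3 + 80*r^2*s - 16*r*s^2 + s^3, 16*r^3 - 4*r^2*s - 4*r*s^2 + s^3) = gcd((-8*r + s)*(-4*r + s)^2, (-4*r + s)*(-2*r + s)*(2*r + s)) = 4*r - s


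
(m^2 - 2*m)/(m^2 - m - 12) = m*(2 - m)/(-m^2 + m + 12)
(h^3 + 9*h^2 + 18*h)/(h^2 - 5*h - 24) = h*(h + 6)/(h - 8)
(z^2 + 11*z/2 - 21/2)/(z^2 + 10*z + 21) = (z - 3/2)/(z + 3)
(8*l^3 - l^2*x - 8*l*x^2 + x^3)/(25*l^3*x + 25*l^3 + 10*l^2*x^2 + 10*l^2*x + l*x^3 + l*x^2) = (8*l^3 - l^2*x - 8*l*x^2 + x^3)/(l*(25*l^2*x + 25*l^2 + 10*l*x^2 + 10*l*x + x^3 + x^2))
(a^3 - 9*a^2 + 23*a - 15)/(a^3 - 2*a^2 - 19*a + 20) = (a - 3)/(a + 4)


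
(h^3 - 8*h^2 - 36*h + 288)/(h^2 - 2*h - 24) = (h^2 - 2*h - 48)/(h + 4)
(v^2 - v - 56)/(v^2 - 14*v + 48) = (v + 7)/(v - 6)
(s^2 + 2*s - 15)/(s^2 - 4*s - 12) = (-s^2 - 2*s + 15)/(-s^2 + 4*s + 12)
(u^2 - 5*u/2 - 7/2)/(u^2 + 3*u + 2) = (u - 7/2)/(u + 2)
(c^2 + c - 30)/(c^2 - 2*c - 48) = (c - 5)/(c - 8)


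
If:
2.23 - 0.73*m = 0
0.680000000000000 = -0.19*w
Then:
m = 3.05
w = -3.58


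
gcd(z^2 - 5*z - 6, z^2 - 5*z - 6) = z^2 - 5*z - 6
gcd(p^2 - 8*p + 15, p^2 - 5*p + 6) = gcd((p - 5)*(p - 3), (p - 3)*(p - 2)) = p - 3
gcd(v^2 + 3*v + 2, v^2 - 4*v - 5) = v + 1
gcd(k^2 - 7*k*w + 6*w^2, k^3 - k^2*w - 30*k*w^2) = -k + 6*w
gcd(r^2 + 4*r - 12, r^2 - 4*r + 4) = r - 2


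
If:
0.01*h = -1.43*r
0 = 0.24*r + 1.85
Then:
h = 1102.29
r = -7.71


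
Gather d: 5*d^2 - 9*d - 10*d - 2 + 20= 5*d^2 - 19*d + 18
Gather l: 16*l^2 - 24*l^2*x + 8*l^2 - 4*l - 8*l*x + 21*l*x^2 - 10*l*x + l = l^2*(24 - 24*x) + l*(21*x^2 - 18*x - 3)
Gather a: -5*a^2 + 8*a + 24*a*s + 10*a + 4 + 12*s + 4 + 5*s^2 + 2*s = -5*a^2 + a*(24*s + 18) + 5*s^2 + 14*s + 8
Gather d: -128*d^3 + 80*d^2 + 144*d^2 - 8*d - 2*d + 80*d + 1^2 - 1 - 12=-128*d^3 + 224*d^2 + 70*d - 12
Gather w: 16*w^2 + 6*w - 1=16*w^2 + 6*w - 1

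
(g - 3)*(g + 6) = g^2 + 3*g - 18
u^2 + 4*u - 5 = (u - 1)*(u + 5)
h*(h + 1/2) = h^2 + h/2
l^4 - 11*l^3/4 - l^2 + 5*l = l*(l - 2)^2*(l + 5/4)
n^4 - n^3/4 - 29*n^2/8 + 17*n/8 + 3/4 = (n - 3/2)*(n - 1)*(n + 1/4)*(n + 2)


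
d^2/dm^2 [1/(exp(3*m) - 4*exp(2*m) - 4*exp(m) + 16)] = ((-9*exp(2*m) + 16*exp(m) + 4)*(exp(3*m) - 4*exp(2*m) - 4*exp(m) + 16) + 2*(-3*exp(2*m) + 8*exp(m) + 4)^2*exp(m))*exp(m)/(exp(3*m) - 4*exp(2*m) - 4*exp(m) + 16)^3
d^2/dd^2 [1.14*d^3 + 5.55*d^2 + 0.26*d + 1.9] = 6.84*d + 11.1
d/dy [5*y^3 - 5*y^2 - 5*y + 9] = 15*y^2 - 10*y - 5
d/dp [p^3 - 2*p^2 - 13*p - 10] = 3*p^2 - 4*p - 13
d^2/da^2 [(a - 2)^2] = 2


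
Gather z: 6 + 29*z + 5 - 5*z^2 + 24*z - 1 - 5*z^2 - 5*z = -10*z^2 + 48*z + 10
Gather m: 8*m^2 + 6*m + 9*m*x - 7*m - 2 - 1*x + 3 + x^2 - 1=8*m^2 + m*(9*x - 1) + x^2 - x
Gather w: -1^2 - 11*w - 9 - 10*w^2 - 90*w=-10*w^2 - 101*w - 10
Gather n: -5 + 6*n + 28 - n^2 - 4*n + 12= -n^2 + 2*n + 35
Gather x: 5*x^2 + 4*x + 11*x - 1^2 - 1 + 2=5*x^2 + 15*x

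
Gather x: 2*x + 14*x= 16*x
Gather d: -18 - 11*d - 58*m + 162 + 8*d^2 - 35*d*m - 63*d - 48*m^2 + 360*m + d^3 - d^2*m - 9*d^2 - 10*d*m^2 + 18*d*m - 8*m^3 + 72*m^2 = d^3 + d^2*(-m - 1) + d*(-10*m^2 - 17*m - 74) - 8*m^3 + 24*m^2 + 302*m + 144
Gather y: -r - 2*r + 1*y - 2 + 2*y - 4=-3*r + 3*y - 6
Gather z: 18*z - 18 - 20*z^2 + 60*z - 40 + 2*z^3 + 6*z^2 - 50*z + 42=2*z^3 - 14*z^2 + 28*z - 16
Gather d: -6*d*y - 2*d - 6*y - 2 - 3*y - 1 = d*(-6*y - 2) - 9*y - 3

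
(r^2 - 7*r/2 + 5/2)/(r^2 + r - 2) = (r - 5/2)/(r + 2)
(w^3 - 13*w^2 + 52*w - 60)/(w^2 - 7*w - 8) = (-w^3 + 13*w^2 - 52*w + 60)/(-w^2 + 7*w + 8)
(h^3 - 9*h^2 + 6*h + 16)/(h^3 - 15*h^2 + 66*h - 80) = (h + 1)/(h - 5)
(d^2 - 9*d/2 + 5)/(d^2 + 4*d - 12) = (d - 5/2)/(d + 6)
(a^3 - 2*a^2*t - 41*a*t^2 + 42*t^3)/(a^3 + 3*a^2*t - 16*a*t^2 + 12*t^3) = (-a + 7*t)/(-a + 2*t)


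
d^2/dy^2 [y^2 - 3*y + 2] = 2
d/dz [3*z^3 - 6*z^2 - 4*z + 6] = 9*z^2 - 12*z - 4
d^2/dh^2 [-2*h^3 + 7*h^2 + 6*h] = 14 - 12*h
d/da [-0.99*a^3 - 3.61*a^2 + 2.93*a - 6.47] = -2.97*a^2 - 7.22*a + 2.93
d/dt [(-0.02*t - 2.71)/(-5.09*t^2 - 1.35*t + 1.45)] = (0.1018*t^2 + 0.027*t - (0.02*t + 2.71)*(10.18*t + 1.35) - 0.029)/(5.09*t^2 + 1.35*t - 1.45)^2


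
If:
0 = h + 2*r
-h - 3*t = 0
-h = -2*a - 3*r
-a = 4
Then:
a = -4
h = -16/5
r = 8/5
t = 16/15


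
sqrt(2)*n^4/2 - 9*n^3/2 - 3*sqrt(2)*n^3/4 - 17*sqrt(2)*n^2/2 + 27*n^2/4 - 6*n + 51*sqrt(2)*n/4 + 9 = (n - 3/2)*(n - 6*sqrt(2))*(n + sqrt(2)/2)*(sqrt(2)*n/2 + 1)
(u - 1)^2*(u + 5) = u^3 + 3*u^2 - 9*u + 5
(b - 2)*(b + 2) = b^2 - 4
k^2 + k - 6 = (k - 2)*(k + 3)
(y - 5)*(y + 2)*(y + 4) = y^3 + y^2 - 22*y - 40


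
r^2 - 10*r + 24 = (r - 6)*(r - 4)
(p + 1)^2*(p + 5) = p^3 + 7*p^2 + 11*p + 5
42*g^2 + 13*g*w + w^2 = (6*g + w)*(7*g + w)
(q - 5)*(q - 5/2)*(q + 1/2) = q^3 - 7*q^2 + 35*q/4 + 25/4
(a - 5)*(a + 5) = a^2 - 25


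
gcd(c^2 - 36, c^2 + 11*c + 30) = c + 6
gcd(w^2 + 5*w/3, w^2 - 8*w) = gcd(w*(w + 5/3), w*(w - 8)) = w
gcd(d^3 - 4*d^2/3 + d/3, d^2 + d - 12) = 1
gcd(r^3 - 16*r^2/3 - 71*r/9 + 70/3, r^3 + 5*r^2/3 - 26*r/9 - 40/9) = r - 5/3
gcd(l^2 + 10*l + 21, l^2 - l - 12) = l + 3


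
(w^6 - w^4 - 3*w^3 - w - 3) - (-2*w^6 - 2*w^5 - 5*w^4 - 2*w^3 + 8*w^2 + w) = 3*w^6 + 2*w^5 + 4*w^4 - w^3 - 8*w^2 - 2*w - 3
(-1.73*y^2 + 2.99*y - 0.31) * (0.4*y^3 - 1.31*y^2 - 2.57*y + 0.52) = -0.692*y^5 + 3.4623*y^4 + 0.405199999999999*y^3 - 8.1778*y^2 + 2.3515*y - 0.1612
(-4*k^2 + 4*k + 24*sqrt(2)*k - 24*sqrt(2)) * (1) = -4*k^2 + 4*k + 24*sqrt(2)*k - 24*sqrt(2)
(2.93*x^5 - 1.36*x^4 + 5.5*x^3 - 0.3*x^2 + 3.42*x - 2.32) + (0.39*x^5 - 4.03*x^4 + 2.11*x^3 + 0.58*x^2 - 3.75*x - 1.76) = 3.32*x^5 - 5.39*x^4 + 7.61*x^3 + 0.28*x^2 - 0.33*x - 4.08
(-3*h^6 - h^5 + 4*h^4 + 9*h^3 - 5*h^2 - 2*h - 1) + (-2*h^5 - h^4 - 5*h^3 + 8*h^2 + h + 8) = -3*h^6 - 3*h^5 + 3*h^4 + 4*h^3 + 3*h^2 - h + 7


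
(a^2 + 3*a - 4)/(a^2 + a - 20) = (a^2 + 3*a - 4)/(a^2 + a - 20)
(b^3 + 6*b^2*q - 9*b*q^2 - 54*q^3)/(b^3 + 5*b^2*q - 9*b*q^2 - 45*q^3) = (b + 6*q)/(b + 5*q)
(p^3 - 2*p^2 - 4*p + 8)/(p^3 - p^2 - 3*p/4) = 4*(-p^3 + 2*p^2 + 4*p - 8)/(p*(-4*p^2 + 4*p + 3))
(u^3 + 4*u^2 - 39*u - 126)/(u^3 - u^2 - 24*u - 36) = (u + 7)/(u + 2)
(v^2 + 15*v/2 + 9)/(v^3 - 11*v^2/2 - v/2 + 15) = (v + 6)/(v^2 - 7*v + 10)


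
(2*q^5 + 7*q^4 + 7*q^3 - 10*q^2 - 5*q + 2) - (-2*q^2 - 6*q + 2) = 2*q^5 + 7*q^4 + 7*q^3 - 8*q^2 + q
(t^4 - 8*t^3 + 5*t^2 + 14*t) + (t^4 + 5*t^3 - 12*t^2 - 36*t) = 2*t^4 - 3*t^3 - 7*t^2 - 22*t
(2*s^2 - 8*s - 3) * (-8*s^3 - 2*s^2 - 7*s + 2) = -16*s^5 + 60*s^4 + 26*s^3 + 66*s^2 + 5*s - 6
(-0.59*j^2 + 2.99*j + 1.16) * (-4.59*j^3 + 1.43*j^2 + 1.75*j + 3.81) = 2.7081*j^5 - 14.5678*j^4 - 2.0812*j^3 + 4.6434*j^2 + 13.4219*j + 4.4196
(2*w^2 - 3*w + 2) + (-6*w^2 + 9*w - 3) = -4*w^2 + 6*w - 1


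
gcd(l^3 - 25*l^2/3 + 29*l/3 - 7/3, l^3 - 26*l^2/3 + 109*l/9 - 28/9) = l^2 - 22*l/3 + 7/3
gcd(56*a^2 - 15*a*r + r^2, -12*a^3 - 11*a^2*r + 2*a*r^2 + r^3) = 1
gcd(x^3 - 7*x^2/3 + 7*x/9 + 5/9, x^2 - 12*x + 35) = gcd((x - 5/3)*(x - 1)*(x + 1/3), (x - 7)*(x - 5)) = 1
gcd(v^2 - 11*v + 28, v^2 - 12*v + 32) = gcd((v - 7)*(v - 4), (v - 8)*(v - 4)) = v - 4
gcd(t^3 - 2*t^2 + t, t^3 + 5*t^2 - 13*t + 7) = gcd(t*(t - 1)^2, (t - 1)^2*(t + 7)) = t^2 - 2*t + 1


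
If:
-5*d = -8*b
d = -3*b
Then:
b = 0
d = 0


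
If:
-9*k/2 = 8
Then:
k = -16/9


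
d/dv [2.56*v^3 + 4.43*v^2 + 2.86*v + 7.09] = 7.68*v^2 + 8.86*v + 2.86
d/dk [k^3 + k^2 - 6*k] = 3*k^2 + 2*k - 6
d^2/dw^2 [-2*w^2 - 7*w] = -4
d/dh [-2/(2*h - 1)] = 4/(2*h - 1)^2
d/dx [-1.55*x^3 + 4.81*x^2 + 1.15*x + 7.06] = -4.65*x^2 + 9.62*x + 1.15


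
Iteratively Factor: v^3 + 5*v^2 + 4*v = (v)*(v^2 + 5*v + 4) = v*(v + 1)*(v + 4)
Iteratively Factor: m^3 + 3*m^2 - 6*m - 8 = (m + 4)*(m^2 - m - 2) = (m + 1)*(m + 4)*(m - 2)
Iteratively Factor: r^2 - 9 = (r + 3)*(r - 3)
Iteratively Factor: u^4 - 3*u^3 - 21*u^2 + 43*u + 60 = (u - 5)*(u^3 + 2*u^2 - 11*u - 12) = (u - 5)*(u + 1)*(u^2 + u - 12) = (u - 5)*(u - 3)*(u + 1)*(u + 4)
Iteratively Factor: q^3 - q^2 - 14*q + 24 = (q + 4)*(q^2 - 5*q + 6) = (q - 3)*(q + 4)*(q - 2)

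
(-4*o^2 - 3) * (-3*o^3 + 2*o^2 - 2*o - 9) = 12*o^5 - 8*o^4 + 17*o^3 + 30*o^2 + 6*o + 27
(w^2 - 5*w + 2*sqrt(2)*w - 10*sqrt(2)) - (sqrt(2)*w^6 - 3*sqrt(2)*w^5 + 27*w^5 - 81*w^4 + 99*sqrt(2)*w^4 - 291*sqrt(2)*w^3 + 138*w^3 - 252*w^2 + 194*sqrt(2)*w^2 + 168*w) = -sqrt(2)*w^6 - 27*w^5 + 3*sqrt(2)*w^5 - 99*sqrt(2)*w^4 + 81*w^4 - 138*w^3 + 291*sqrt(2)*w^3 - 194*sqrt(2)*w^2 + 253*w^2 - 173*w + 2*sqrt(2)*w - 10*sqrt(2)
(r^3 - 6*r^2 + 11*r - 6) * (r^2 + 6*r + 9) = r^5 - 16*r^3 + 6*r^2 + 63*r - 54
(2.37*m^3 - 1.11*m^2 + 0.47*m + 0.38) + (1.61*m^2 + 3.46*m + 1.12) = 2.37*m^3 + 0.5*m^2 + 3.93*m + 1.5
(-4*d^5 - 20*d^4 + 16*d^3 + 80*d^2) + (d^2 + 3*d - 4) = -4*d^5 - 20*d^4 + 16*d^3 + 81*d^2 + 3*d - 4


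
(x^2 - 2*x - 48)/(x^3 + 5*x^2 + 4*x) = (x^2 - 2*x - 48)/(x*(x^2 + 5*x + 4))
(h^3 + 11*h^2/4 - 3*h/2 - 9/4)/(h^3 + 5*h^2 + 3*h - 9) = (h + 3/4)/(h + 3)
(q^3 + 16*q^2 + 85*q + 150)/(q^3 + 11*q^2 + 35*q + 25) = (q + 6)/(q + 1)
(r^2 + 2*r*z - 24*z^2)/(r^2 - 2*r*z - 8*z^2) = (r + 6*z)/(r + 2*z)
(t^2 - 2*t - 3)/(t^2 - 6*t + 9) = (t + 1)/(t - 3)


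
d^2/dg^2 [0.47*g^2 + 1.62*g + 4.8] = 0.940000000000000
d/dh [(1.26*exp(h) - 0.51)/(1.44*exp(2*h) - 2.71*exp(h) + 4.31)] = (-1.8144*exp(2*h) + 1.4688*exp(h) + 4.0485)*exp(h)/(2.0736*exp(4*h) - 7.8048*exp(3*h) + 19.7569*exp(2*h) - 23.3602*exp(h) + 18.5761)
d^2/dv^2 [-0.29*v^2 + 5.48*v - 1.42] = -0.580000000000000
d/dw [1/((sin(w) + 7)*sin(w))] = -(2*sin(w) + 7)*cos(w)/((sin(w) + 7)^2*sin(w)^2)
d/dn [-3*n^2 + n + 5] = 1 - 6*n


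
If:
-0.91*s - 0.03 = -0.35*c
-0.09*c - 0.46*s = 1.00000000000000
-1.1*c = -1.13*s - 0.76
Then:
No Solution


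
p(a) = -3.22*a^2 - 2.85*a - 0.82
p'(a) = -6.44*a - 2.85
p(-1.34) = -2.78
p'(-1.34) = 5.78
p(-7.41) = -156.51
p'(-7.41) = 44.87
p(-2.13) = -9.36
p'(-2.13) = 10.87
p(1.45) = -11.72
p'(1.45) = -12.19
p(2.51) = -28.26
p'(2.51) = -19.01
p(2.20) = -22.67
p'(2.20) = -17.02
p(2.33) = -24.94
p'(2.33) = -17.86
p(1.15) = -8.36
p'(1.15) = -10.26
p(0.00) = -0.82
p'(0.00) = -2.85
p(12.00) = -498.70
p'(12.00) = -80.13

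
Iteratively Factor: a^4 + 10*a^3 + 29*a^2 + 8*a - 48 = (a - 1)*(a^3 + 11*a^2 + 40*a + 48) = (a - 1)*(a + 4)*(a^2 + 7*a + 12) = (a - 1)*(a + 3)*(a + 4)*(a + 4)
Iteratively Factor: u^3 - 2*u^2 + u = (u - 1)*(u^2 - u) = (u - 1)^2*(u)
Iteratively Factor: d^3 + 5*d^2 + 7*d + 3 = (d + 1)*(d^2 + 4*d + 3) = (d + 1)*(d + 3)*(d + 1)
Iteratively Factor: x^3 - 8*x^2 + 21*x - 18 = (x - 3)*(x^2 - 5*x + 6) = (x - 3)^2*(x - 2)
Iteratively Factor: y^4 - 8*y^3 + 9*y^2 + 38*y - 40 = (y - 1)*(y^3 - 7*y^2 + 2*y + 40) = (y - 1)*(y + 2)*(y^2 - 9*y + 20) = (y - 5)*(y - 1)*(y + 2)*(y - 4)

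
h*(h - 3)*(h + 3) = h^3 - 9*h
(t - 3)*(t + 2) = t^2 - t - 6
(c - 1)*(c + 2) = c^2 + c - 2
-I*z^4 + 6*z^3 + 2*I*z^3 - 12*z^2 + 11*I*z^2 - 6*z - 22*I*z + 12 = (z - 2)*(z + 2*I)*(z + 3*I)*(-I*z + 1)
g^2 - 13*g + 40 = (g - 8)*(g - 5)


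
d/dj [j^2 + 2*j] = 2*j + 2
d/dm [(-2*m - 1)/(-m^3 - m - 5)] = (2*m^3 + 2*m - (2*m + 1)*(3*m^2 + 1) + 10)/(m^3 + m + 5)^2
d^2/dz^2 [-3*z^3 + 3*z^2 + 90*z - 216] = 6 - 18*z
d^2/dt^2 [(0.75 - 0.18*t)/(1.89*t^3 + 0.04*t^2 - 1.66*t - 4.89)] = (-3.857868*t^5 + 32.067252*t^4 - 0.222840000000001*t^3 - 34.074036*t^2 + 41.079402*t + 7.349064)/(6.751269*t^9 + 0.428652*t^8 - 17.779986*t^7 - 53.155619*t^6 + 13.39818*t^5 + 92.358516*t^4 + 132.955487*t^3 - 37.5552*t^2 - 119.082258*t - 116.930169)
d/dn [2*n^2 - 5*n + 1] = 4*n - 5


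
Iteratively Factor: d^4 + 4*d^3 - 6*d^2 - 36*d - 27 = (d - 3)*(d^3 + 7*d^2 + 15*d + 9) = (d - 3)*(d + 1)*(d^2 + 6*d + 9) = (d - 3)*(d + 1)*(d + 3)*(d + 3)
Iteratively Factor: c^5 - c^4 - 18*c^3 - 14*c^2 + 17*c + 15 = (c - 1)*(c^4 - 18*c^2 - 32*c - 15) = (c - 1)*(c + 1)*(c^3 - c^2 - 17*c - 15) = (c - 1)*(c + 1)*(c + 3)*(c^2 - 4*c - 5) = (c - 1)*(c + 1)^2*(c + 3)*(c - 5)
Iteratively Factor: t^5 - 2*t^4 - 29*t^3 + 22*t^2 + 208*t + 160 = (t + 4)*(t^4 - 6*t^3 - 5*t^2 + 42*t + 40) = (t - 4)*(t + 4)*(t^3 - 2*t^2 - 13*t - 10) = (t - 4)*(t + 2)*(t + 4)*(t^2 - 4*t - 5) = (t - 4)*(t + 1)*(t + 2)*(t + 4)*(t - 5)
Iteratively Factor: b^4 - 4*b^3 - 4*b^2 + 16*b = (b + 2)*(b^3 - 6*b^2 + 8*b) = (b - 2)*(b + 2)*(b^2 - 4*b) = b*(b - 2)*(b + 2)*(b - 4)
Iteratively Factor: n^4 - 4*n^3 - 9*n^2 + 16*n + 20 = (n - 5)*(n^3 + n^2 - 4*n - 4) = (n - 5)*(n + 2)*(n^2 - n - 2) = (n - 5)*(n - 2)*(n + 2)*(n + 1)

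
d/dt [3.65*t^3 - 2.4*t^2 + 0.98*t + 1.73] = 10.95*t^2 - 4.8*t + 0.98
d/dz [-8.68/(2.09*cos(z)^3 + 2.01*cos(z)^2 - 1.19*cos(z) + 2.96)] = (-54.4236*cos(z)^2 - 34.8936*cos(z) + 10.3292)*sin(z)/(2.09*cos(z)^3 + 2.01*cos(z)^2 - 1.19*cos(z) + 2.96)^2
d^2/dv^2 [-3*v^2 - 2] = -6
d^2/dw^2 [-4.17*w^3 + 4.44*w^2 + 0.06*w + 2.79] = 8.88 - 25.02*w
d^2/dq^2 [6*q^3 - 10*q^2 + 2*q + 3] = 36*q - 20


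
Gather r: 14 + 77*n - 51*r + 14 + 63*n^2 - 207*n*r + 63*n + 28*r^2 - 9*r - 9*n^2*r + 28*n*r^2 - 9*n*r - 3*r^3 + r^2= 63*n^2 + 140*n - 3*r^3 + r^2*(28*n + 29) + r*(-9*n^2 - 216*n - 60) + 28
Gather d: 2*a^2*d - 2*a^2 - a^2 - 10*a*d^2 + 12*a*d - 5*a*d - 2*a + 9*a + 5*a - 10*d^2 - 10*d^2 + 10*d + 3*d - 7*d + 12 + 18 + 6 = -3*a^2 + 12*a + d^2*(-10*a - 20) + d*(2*a^2 + 7*a + 6) + 36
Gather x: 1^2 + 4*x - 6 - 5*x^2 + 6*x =-5*x^2 + 10*x - 5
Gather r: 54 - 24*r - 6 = 48 - 24*r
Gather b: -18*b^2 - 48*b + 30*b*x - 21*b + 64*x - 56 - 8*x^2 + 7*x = -18*b^2 + b*(30*x - 69) - 8*x^2 + 71*x - 56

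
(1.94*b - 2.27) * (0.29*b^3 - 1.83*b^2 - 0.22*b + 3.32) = 0.5626*b^4 - 4.2085*b^3 + 3.7273*b^2 + 6.9402*b - 7.5364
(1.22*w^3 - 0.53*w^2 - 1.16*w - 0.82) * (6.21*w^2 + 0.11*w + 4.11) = 7.5762*w^5 - 3.1571*w^4 - 2.2477*w^3 - 7.3981*w^2 - 4.8578*w - 3.3702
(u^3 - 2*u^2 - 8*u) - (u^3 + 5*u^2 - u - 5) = -7*u^2 - 7*u + 5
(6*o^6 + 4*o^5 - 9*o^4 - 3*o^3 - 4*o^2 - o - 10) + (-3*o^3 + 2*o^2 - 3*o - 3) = 6*o^6 + 4*o^5 - 9*o^4 - 6*o^3 - 2*o^2 - 4*o - 13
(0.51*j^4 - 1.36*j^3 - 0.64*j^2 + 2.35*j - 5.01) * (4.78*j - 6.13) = 2.4378*j^5 - 9.6271*j^4 + 5.2776*j^3 + 15.1562*j^2 - 38.3533*j + 30.7113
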